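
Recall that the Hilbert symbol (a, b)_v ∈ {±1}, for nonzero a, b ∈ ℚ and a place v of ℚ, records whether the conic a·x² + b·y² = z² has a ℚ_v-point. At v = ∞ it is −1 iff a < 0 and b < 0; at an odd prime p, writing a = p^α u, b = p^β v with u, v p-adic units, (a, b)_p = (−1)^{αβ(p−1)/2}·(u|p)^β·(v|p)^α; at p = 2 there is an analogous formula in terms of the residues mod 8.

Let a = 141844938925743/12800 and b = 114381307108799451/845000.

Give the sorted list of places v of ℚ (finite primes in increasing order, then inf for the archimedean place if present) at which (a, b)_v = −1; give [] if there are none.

[31, 43]

(a, b) ≡ (46, 61318) mod (ℚ^×)²; places V = {2, 3, 5, 7, 13, 23, 31, 43, ∞}.
(a,b)_13: α=0, u≡5; β=-2, v≡4 (mod 13); (5|13)=-1, (4|13)=+1; sign (−1)^0·-1^-2·+1^0 = +1.
(a,b)_7: α=0, u≡1; β=2, v≡5 (mod 7); (1|7)=+1, (5|7)=-1; sign (−1)^0·+1^2·-1^0 = +1.
(a,b)_5: α=-2, u≡4; β=-4, v≡3 (mod 5); (4|5)=+1, (3|5)=-1; sign (−1)^0·+1^-4·-1^-2 = +1.
(a,b)_23: α=3, u≡12; β=3, v≡11 (mod 23); (12|23)=+1, (11|23)=-1; sign (−1)^1·+1^3·-1^3 = +1.
(a,b)_3: α=8, u≡1; β=4, v≡1 (mod 3); (1|3)=+1, (1|3)=+1; sign (−1)^0·+1^4·+1^8 = +1.
(a,b)_31: α=2, u≡15; β=3, v≡2 (mod 31); (15|31)=-1, (2|31)=+1; sign (−1)^0·-1^3·+1^2 = -1.
(a,b)_2: α=-9, β=-3; u≡7, v≡3 (mod 8); ε(u)ε(v)=1·1, αω(v)=-9·1, βω(u)=-3·0; sum ≡ 0  ⇒  +1.
(a,b)_43: α=2, u≡29; β=3, v≡42 (mod 43); (29|43)=-1, (42|43)=-1; sign (−1)^0·-1^3·-1^2 = -1.
(a,b)_∞: sgn(46)=+, sgn(61318)=+, so +1.
(46, 61318 / ℚ) ramifies at {31, 43}: a division algebra.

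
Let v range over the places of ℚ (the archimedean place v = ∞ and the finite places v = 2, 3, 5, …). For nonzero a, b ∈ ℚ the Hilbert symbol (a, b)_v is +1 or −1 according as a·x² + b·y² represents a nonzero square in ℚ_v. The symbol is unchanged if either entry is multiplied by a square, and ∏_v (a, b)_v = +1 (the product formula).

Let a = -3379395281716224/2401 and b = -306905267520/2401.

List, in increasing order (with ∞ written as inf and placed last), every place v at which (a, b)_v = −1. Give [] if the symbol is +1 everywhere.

Mod squares: a ≡ -3441, b ≡ -5. Check v ∈ {∞, 2, 3, 5, 7, 31, 37}.
v=∞: -3441 < 0 and -5 < 0  ⇒  (a,b)_∞ = -1.
v=5: a=5^0·(≡1), b=5^1·(≡1) mod 5; (1|5)=+1, (1|5)=+1; (−1)^{0·1·2}·(+1)^1·(+1)^0 = +1.
v=3: a=3^7·(≡2), b=3^6·(≡1) mod 3; (2|3)=-1, (1|3)=+1; (−1)^{7·6·1}·(-1)^6·(+1)^7 = +1.
v=37: a=37^3·(≡2), b=37^2·(≡29) mod 37; (2|37)=-1, (29|37)=-1; (−1)^{3·2·18}·(-1)^2·(-1)^3 = -1.
v=31: a=31^3·(≡30), b=31^2·(≡27) mod 31; (30|31)=-1, (27|31)=-1; (−1)^{3·2·15}·(-1)^2·(-1)^3 = -1.
v=7: a=7^-4·(≡6), b=7^-4·(≡2) mod 7; (6|7)=-1, (2|7)=+1; (−1)^{-4·-4·3}·(-1)^-4·(+1)^-4 = +1.
v=2: v_2(a)=10, v_2(b)=6; units ≡ 7, 3 (mod 8); ε·ε+αω+βω = 1·1+10·1+6·0 ≡ 1  ⇒  (a,b)_2 = -1.
|Ram(-3441, -5)| = 4, even; anisotropic at {2, 31, 37, ∞}.

[2, 31, 37, inf]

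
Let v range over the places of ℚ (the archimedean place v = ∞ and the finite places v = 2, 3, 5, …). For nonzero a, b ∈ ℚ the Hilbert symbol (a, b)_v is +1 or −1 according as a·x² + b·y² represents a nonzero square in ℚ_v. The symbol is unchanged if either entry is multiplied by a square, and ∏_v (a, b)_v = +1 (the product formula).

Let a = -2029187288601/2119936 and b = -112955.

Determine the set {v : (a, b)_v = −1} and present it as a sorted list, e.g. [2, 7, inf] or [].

[17, 23, 41, inf]

Mod squares: a ≡ -215441, b ≡ -112955. Check v ∈ {∞, 2, 3, 5, 7, 11, 13, 17, 19, 23, 29, 31, 41}.
v=3: a=3^4·(≡1), b=3^0·(≡1) mod 3; (1|3)=+1, (1|3)=+1; (−1)^{4·0·1}·(+1)^0·(+1)^4 = +1.
v=41: a=41^0·(≡7), b=41^1·(≡33) mod 41; (7|41)=-1, (33|41)=+1; (−1)^{0·1·20}·(-1)^1·(+1)^0 = -1.
v=29: a=29^1·(≡7), b=29^1·(≡20) mod 29; (7|29)=+1, (20|29)=+1; (−1)^{1·1·14}·(+1)^1·(+1)^1 = +1.
v=7: a=7^-2·(≡6), b=7^0·(≡4) mod 7; (6|7)=-1, (4|7)=+1; (−1)^{-2·0·3}·(-1)^0·(+1)^-2 = +1.
v=31: a=31^2·(≡14), b=31^0·(≡9) mod 31; (14|31)=+1, (9|31)=+1; (−1)^{2·0·15}·(+1)^0·(+1)^2 = +1.
v=2: v_2(a)=-8, v_2(b)=0; units ≡ 7, 5 (mod 8); ε·ε+αω+βω = 1·0+-8·1+0·0 ≡ 0  ⇒  (a,b)_2 = +1.
v=∞: -215441 < 0 and -112955 < 0  ⇒  (a,b)_∞ = -1.
v=23: a=23^1·(≡7), b=23^0·(≡21) mod 23; (7|23)=-1, (21|23)=-1; (−1)^{1·0·11}·(-1)^0·(-1)^1 = -1.
v=5: a=5^0·(≡4), b=5^1·(≡4) mod 5; (4|5)=+1, (4|5)=+1; (−1)^{0·1·2}·(+1)^1·(+1)^0 = +1.
v=17: a=17^1·(≡16), b=17^0·(≡10) mod 17; (16|17)=+1, (10|17)=-1; (−1)^{1·0·8}·(+1)^0·(-1)^1 = -1.
v=11: a=11^2·(≡5), b=11^0·(≡4) mod 11; (5|11)=+1, (4|11)=+1; (−1)^{2·0·5}·(+1)^0·(+1)^2 = +1.
v=13: a=13^-2·(≡5), b=13^0·(≡2) mod 13; (5|13)=-1, (2|13)=-1; (−1)^{-2·0·6}·(-1)^0·(-1)^-2 = +1.
v=19: a=19^1·(≡7), b=19^1·(≡2) mod 19; (7|19)=+1, (2|19)=-1; (−1)^{1·1·9}·(+1)^1·(-1)^1 = +1.
Ram(-215441, -112955) = {17, 23, 41, ∞}; no ℚ_17-point on the conic.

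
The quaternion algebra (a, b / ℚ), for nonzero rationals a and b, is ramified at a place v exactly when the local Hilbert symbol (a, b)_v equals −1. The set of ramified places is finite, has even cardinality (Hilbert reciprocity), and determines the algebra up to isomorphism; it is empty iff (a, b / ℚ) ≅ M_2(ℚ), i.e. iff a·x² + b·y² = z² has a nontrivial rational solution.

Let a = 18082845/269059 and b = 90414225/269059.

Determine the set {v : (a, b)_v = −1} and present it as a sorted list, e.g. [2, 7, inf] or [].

(a, b) ≡ (3895, 779) mod (ℚ^×)²; places V = {2, 3, 5, 7, 11, 17, 19, 41, ∞}.
(a,b)_5: α=1, u≡1; β=2, v≡1 (mod 5); (1|5)=+1, (1|5)=+1; sign (−1)^0·+1^2·+1^1 = +1.
(a,b)_7: α=-2, u≡6; β=-2, v≡2 (mod 7); (6|7)=-1, (2|7)=+1; sign (−1)^0·-1^-2·+1^-2 = +1.
(a,b)_17: α=-2, u≡1; β=-2, v≡5 (mod 17); (1|17)=+1, (5|17)=-1; sign (−1)^0·+1^-2·-1^-2 = +1.
(a,b)_∞: sgn(3895)=+, sgn(779)=+, so +1.
(a,b)_11: α=2, u≡1; β=2, v≡5 (mod 11); (1|11)=+1, (5|11)=+1; sign (−1)^0·+1^2·+1^2 = +1.
(a,b)_2: α=0, β=0; u≡7, v≡3 (mod 8); ε(u)ε(v)=1·1, αω(v)=0·1, βω(u)=0·0; sum ≡ 1  ⇒  -1.
(a,b)_3: α=6, u≡1; β=6, v≡2 (mod 3); (1|3)=+1, (2|3)=-1; sign (−1)^0·+1^6·-1^6 = +1.
(a,b)_41: α=1, u≡27; β=1, v≡12 (mod 41); (27|41)=-1, (12|41)=-1; sign (−1)^0·-1^1·-1^1 = +1.
(a,b)_19: α=-1, u≡18; β=-1, v≡14 (mod 19); (18|19)=-1, (14|19)=-1; sign (−1)^1·-1^-1·-1^-1 = -1.
Ram(3895, 779) = {2, 19}; no ℚ_2-point on the conic.

[2, 19]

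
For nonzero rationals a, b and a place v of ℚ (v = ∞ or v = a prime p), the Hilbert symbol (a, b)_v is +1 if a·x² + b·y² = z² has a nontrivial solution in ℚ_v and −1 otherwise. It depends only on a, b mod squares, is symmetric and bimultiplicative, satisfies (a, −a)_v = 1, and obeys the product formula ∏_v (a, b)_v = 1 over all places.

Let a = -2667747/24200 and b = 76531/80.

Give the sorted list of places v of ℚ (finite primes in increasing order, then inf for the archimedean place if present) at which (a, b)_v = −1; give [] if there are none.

[3, 13]

(a, b) ≡ (-6, 455) mod (ℚ^×)²; places V = {2, 3, 5, 7, 11, 13, 23, 29, 41, ∞}.
(a,b)_29: α=0, u≡16; β=2, v≡16 (mod 29); (16|29)=+1, (16|29)=+1; sign (−1)^0·+1^2·+1^0 = +1.
(a,b)_11: α=-2, u≡3; β=0, v≡5 (mod 11); (3|11)=+1, (5|11)=+1; sign (−1)^0·+1^0·+1^-2 = +1.
(a,b)_7: α=0, u≡2; β=1, v≡2 (mod 7); (2|7)=+1, (2|7)=+1; sign (−1)^0·+1^1·+1^0 = +1.
(a,b)_2: α=-3, β=-4; u≡5, v≡7 (mod 8); ε(u)ε(v)=0·1, αω(v)=-3·0, βω(u)=-4·1; sum ≡ 0  ⇒  +1.
(a,b)_3: α=1, u≡1; β=0, v≡2 (mod 3); (1|3)=+1, (2|3)=-1; sign (−1)^0·+1^0·-1^1 = -1.
(a,b)_41: α=2, u≡34; β=0, v≡8 (mod 41); (34|41)=-1, (8|41)=+1; sign (−1)^0·-1^0·+1^2 = +1.
(a,b)_23: α=2, u≡10; β=0, v≡3 (mod 23); (10|23)=-1, (3|23)=+1; sign (−1)^0·-1^0·+1^2 = +1.
(a,b)_5: α=-2, u≡1; β=-1, v≡1 (mod 5); (1|5)=+1, (1|5)=+1; sign (−1)^0·+1^-1·+1^-2 = +1.
(a,b)_13: α=0, u≡5; β=1, v≡12 (mod 13); (5|13)=-1, (12|13)=+1; sign (−1)^0·-1^1·+1^0 = -1.
(a,b)_∞: sgn(-6)=−, sgn(455)=+, so +1.
(-6, 455 / ℚ) ramifies at {3, 13}: a division algebra.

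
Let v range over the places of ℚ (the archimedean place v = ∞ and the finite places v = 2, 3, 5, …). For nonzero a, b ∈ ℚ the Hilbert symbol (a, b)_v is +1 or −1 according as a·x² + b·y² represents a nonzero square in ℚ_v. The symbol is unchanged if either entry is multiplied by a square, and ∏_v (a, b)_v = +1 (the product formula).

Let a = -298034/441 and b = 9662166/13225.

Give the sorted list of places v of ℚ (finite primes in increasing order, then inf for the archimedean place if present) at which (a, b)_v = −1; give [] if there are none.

[11, 31]

Mod squares: a ≡ -298034, b ≡ 6. Check v ∈ {∞, 2, 3, 5, 7, 11, 19, 23, 31, 47}.
v=23: a=23^1·(≡15), b=23^-2·(≡2) mod 23; (15|23)=-1, (2|23)=+1; (−1)^{1·-2·11}·(-1)^-2·(+1)^1 = +1.
v=47: a=47^0·(≡44), b=47^2·(≡8) mod 47; (44|47)=-1, (8|47)=+1; (−1)^{0·2·23}·(-1)^2·(+1)^0 = +1.
v=19: a=19^1·(≡2), b=19^0·(≡1) mod 19; (2|19)=-1, (1|19)=+1; (−1)^{1·0·9}·(-1)^0·(+1)^1 = +1.
v=11: a=11^1·(≡10), b=11^0·(≡10) mod 11; (10|11)=-1, (10|11)=-1; (−1)^{1·0·5}·(-1)^0·(-1)^1 = -1.
v=3: a=3^-2·(≡1), b=3^7·(≡2) mod 3; (1|3)=+1, (2|3)=-1; (−1)^{-2·7·1}·(+1)^7·(-1)^-2 = +1.
v=5: a=5^0·(≡1), b=5^-2·(≡4) mod 5; (1|5)=+1, (4|5)=+1; (−1)^{0·-2·2}·(+1)^-2·(+1)^0 = +1.
v=2: v_2(a)=1, v_2(b)=1; units ≡ 7, 3 (mod 8); ε·ε+αω+βω = 1·1+1·1+1·0 ≡ 0  ⇒  (a,b)_2 = +1.
v=7: a=7^-2·(≡6), b=7^0·(≡5) mod 7; (6|7)=-1, (5|7)=-1; (−1)^{-2·0·3}·(-1)^0·(-1)^-2 = +1.
v=31: a=31^1·(≡26), b=31^0·(≡29) mod 31; (26|31)=-1, (29|31)=-1; (−1)^{1·0·15}·(-1)^0·(-1)^1 = -1.
v=∞: -298034 < 0 and 6 > 0  ⇒  (a,b)_∞ = +1.
|Ram(-298034, 6)| = 2, even; anisotropic at {11, 31}.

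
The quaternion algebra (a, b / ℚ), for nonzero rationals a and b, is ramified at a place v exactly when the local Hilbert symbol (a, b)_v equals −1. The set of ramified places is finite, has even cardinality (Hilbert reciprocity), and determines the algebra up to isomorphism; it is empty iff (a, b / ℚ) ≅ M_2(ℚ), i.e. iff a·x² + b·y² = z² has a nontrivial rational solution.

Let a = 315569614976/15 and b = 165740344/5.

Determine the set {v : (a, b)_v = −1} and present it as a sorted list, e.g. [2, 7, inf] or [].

[3, 5, 11, 17]

(a, b) ≡ (106590, 14630) mod (ℚ^×)²; places V = {2, 3, 5, 7, 11, 17, 19, ∞}.
(a,b)_5: α=-1, u≡2; β=-1, v≡4 (mod 5); (2|5)=-1, (4|5)=+1; sign (−1)^0·-1^-1·+1^-1 = -1.
(a,b)_∞: sgn(106590)=+, sgn(14630)=+, so +1.
(a,b)_3: α=-1, u≡1; β=0, v≡2 (mod 3); (1|3)=+1, (2|3)=-1; sign (−1)^0·+1^0·-1^-1 = -1.
(a,b)_19: α=1, u≡9; β=1, v≡2 (mod 19); (9|19)=+1, (2|19)=-1; sign (−1)^1·+1^1·-1^1 = +1.
(a,b)_7: α=4, u≡2; β=3, v≡1 (mod 7); (2|7)=+1, (1|7)=+1; sign (−1)^0·+1^3·+1^4 = +1.
(a,b)_17: α=3, u≡12; β=2, v≡7 (mod 17); (12|17)=-1, (7|17)=-1; sign (−1)^0·-1^2·-1^3 = -1.
(a,b)_2: α=7, β=3; u≡7, v≡3 (mod 8); ε(u)ε(v)=1·1, αω(v)=7·1, βω(u)=3·0; sum ≡ 0  ⇒  +1.
(a,b)_11: α=1, u≡8; β=1, v≡2 (mod 11); (8|11)=-1, (2|11)=-1; sign (−1)^1·-1^1·-1^1 = -1.
|Ram(106590, 14630)| = 4, even; anisotropic at {3, 5, 11, 17}.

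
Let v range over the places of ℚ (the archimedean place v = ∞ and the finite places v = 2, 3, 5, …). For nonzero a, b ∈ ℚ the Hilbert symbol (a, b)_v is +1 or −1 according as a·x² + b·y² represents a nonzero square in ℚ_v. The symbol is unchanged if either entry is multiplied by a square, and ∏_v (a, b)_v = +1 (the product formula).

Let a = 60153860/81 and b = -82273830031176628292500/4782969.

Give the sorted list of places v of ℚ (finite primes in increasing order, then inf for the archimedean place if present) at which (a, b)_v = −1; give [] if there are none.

(a, b) ≡ (65, -13) mod (ℚ^×)²; places V = {2, 3, 5, 13, 23, 37, ∞}.
(a,b)_2: α=2, β=2; u≡1, v≡3 (mod 8); ε(u)ε(v)=0·1, αω(v)=2·1, βω(u)=2·0; sum ≡ 0  ⇒  +1.
(a,b)_23: α=0, u≡10; β=4, v≡14 (mod 23); (10|23)=-1, (14|23)=-1; sign (−1)^0·-1^4·-1^0 = +1.
(a,b)_∞: sgn(65)=+, sgn(-13)=−, so +1.
(a,b)_3: α=-4, u≡2; β=-14, v≡2 (mod 3); (2|3)=-1, (2|3)=-1; sign (−1)^0·-1^-14·-1^-4 = +1.
(a,b)_37: α=2, u≡3; β=4, v≡24 (mod 37); (3|37)=+1, (24|37)=-1; sign (−1)^0·+1^4·-1^2 = +1.
(a,b)_5: α=1, u≡2; β=4, v≡3 (mod 5); (2|5)=-1, (3|5)=-1; sign (−1)^0·-1^4·-1^1 = -1.
(a,b)_13: α=3, u≡5; β=7, v≡9 (mod 13); (5|13)=-1, (9|13)=+1; sign (−1)^0·-1^7·+1^3 = -1.
|Ram(65, -13)| = 2, even; anisotropic at {5, 13}.

[5, 13]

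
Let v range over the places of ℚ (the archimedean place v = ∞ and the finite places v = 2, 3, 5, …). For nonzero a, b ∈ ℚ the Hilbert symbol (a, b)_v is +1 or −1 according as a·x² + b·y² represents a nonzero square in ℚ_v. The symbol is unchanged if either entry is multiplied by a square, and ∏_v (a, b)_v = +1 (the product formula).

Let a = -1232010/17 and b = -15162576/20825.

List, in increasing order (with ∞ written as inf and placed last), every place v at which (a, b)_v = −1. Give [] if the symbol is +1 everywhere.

[5, 11, 17, inf]

Mod squares: a ≡ -170, b ≡ -7293. Check v ∈ {∞, 2, 3, 5, 7, 11, 13, 17, 47}.
v=∞: -170 < 0 and -7293 < 0  ⇒  (a,b)_∞ = -1.
v=7: a=7^0·(≡6), b=7^-2·(≡1) mod 7; (6|7)=-1, (1|7)=+1; (−1)^{0·-2·3}·(-1)^-2·(+1)^0 = +1.
v=2: v_2(a)=1, v_2(b)=4; units ≡ 3, 3 (mod 8); ε·ε+αω+βω = 1·1+1·1+4·1 ≡ 0  ⇒  (a,b)_2 = +1.
v=13: a=13^2·(≡4), b=13^1·(≡5) mod 13; (4|13)=+1, (5|13)=-1; (−1)^{2·1·6}·(+1)^1·(-1)^2 = +1.
v=3: a=3^6·(≡1), b=3^1·(≡2) mod 3; (1|3)=+1, (2|3)=-1; (−1)^{6·1·1}·(+1)^1·(-1)^6 = +1.
v=47: a=47^0·(≡36), b=47^2·(≡23) mod 47; (36|47)=+1, (23|47)=-1; (−1)^{0·2·23}·(+1)^2·(-1)^0 = +1.
v=5: a=5^1·(≡4), b=5^-2·(≡3) mod 5; (4|5)=+1, (3|5)=-1; (−1)^{1·-2·2}·(+1)^-2·(-1)^1 = -1.
v=17: a=17^-1·(≡14), b=17^-1·(≡13) mod 17; (14|17)=-1, (13|17)=+1; (−1)^{-1·-1·8}·(-1)^-1·(+1)^-1 = -1.
v=11: a=11^0·(≡2), b=11^1·(≡8) mod 11; (2|11)=-1, (8|11)=-1; (−1)^{0·1·5}·(-1)^1·(-1)^0 = -1.
Ram(-170, -7293) = {5, 11, 17, ∞}; no ℚ_5-point on the conic.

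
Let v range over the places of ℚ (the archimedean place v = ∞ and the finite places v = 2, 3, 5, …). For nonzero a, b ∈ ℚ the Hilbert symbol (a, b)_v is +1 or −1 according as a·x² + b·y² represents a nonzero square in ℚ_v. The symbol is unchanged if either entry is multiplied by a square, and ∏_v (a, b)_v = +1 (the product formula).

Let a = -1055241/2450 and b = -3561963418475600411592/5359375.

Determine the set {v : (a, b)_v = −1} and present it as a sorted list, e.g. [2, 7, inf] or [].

(a, b) ≡ (-1938, -239134) mod (ℚ^×)²; places V = {2, 3, 5, 7, 11, 17, 19, 29, 31, ∞}.
(a,b)_5: α=-2, u≡3; β=-6, v≡1 (mod 5); (3|5)=-1, (1|5)=+1; sign (−1)^0·-1^-6·+1^-2 = +1.
(a,b)_3: α=3, u≡2; β=10, v≡2 (mod 3); (2|3)=-1, (2|3)=-1; sign (−1)^0·-1^10·-1^3 = -1.
(a,b)_2: α=-1, β=3; u≡7, v≡1 (mod 8); ε(u)ε(v)=1·0, αω(v)=-1·0, βω(u)=3·0; sum ≡ 0  ⇒  +1.
(a,b)_11: α=2, u≡3; β=4, v≡2 (mod 11); (3|11)=+1, (2|11)=-1; sign (−1)^0·+1^4·-1^2 = +1.
(a,b)_19: α=1, u≡2; β=3, v≡16 (mod 19); (2|19)=-1, (16|19)=+1; sign (−1)^1·-1^3·+1^1 = +1.
(a,b)_29: α=0, u≡7; β=1, v≡15 (mod 29); (7|29)=+1, (15|29)=-1; sign (−1)^0·+1^1·-1^0 = +1.
(a,b)_∞: sgn(-1938)=−, sgn(-239134)=−, so -1.
(a,b)_7: α=-2, u≡2; β=-3, v≡3 (mod 7); (2|7)=+1, (3|7)=-1; sign (−1)^0·+1^-3·-1^-2 = +1.
(a,b)_31: α=0, u≡30; β=1, v≡19 (mod 31); (30|31)=-1, (19|31)=+1; sign (−1)^0·-1^1·+1^0 = -1.
(a,b)_17: α=1, u≡14; β=4, v≡14 (mod 17); (14|17)=-1, (14|17)=-1; sign (−1)^0·-1^4·-1^1 = -1.
Ram(-1938, -239134) = {3, 17, 31, ∞}; no ℚ_3-point on the conic.

[3, 17, 31, inf]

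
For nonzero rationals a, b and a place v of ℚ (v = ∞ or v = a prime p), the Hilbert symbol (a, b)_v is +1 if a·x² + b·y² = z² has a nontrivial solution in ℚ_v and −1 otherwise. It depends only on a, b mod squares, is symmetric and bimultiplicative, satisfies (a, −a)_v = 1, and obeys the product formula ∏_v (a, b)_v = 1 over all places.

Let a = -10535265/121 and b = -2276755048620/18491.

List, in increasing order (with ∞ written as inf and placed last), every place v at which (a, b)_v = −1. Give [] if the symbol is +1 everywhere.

Mod squares: a ≡ -130065, b ≡ -2145. Check v ∈ {∞, 2, 3, 5, 11, 13, 23, 29, 41}.
v=2: v_2(a)=0, v_2(b)=2; units ≡ 7, 7 (mod 8); ε·ε+αω+βω = 1·1+0·0+2·0 ≡ 1  ⇒  (a,b)_2 = -1.
v=11: a=11^-2·(≡7), b=11^-1·(≡4) mod 11; (7|11)=-1, (4|11)=+1; (−1)^{-2·-1·5}·(-1)^-1·(+1)^-2 = -1.
v=13: a=13^1·(≡7), b=13^1·(≡1) mod 13; (7|13)=-1, (1|13)=+1; (−1)^{1·1·6}·(-1)^1·(+1)^1 = -1.
v=29: a=29^1·(≡17), b=29^2·(≡13) mod 29; (17|29)=-1, (13|29)=+1; (−1)^{1·2·14}·(-1)^2·(+1)^1 = +1.
v=3: a=3^5·(≡1), b=3^9·(≡2) mod 3; (1|3)=+1, (2|3)=-1; (−1)^{5·9·1}·(+1)^9·(-1)^5 = +1.
v=41: a=41^0·(≡14), b=41^-2·(≡30) mod 41; (14|41)=-1, (30|41)=-1; (−1)^{0·-2·20}·(-1)^-2·(-1)^0 = +1.
v=23: a=23^1·(≡6), b=23^2·(≡5) mod 23; (6|23)=+1, (5|23)=-1; (−1)^{1·2·11}·(+1)^2·(-1)^1 = -1.
v=5: a=5^1·(≡2), b=5^1·(≡1) mod 5; (2|5)=-1, (1|5)=+1; (−1)^{1·1·2}·(-1)^1·(+1)^1 = -1.
v=∞: -130065 < 0 and -2145 < 0  ⇒  (a,b)_∞ = -1.
|Ram(-130065, -2145)| = 6, even; anisotropic at {2, 5, 11, 13, 23, ∞}.

[2, 5, 11, 13, 23, inf]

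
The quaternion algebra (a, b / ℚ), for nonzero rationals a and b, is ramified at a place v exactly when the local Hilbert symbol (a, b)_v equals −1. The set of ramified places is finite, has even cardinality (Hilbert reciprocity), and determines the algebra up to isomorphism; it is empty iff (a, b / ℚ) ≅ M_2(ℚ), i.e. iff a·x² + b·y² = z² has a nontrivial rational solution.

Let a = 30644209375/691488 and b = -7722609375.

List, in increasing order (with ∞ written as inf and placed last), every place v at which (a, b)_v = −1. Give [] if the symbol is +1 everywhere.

[3, 5]

Mod squares: a ≡ 71630, b ≡ -494247. Check v ∈ {∞, 2, 3, 5, 7, 13, 19, 23, 29, 37}.
v=23: a=23^0·(≡12), b=23^1·(≡13) mod 23; (12|23)=+1, (13|23)=+1; (−1)^{0·1·11}·(+1)^1·(+1)^0 = +1.
v=13: a=13^1·(≡7), b=13^1·(≡7) mod 13; (7|13)=-1, (7|13)=-1; (−1)^{1·1·6}·(-1)^1·(-1)^1 = +1.
v=5: a=5^5·(≡4), b=5^6·(≡3) mod 5; (4|5)=+1, (3|5)=-1; (−1)^{5·6·2}·(+1)^6·(-1)^5 = -1.
v=3: a=3^-2·(≡2), b=3^1·(≡2) mod 3; (2|3)=-1, (2|3)=-1; (−1)^{-2·1·1}·(-1)^1·(-1)^-2 = -1.
v=7: a=7^-4·(≡3), b=7^0·(≡2) mod 7; (3|7)=-1, (2|7)=+1; (−1)^{-4·0·3}·(-1)^0·(+1)^-4 = +1.
v=19: a=19^1·(≡15), b=19^1·(≡5) mod 19; (15|19)=-1, (5|19)=+1; (−1)^{1·1·9}·(-1)^1·(+1)^1 = +1.
v=37: a=37^2·(≡14), b=37^0·(≡26) mod 37; (14|37)=-1, (26|37)=+1; (−1)^{2·0·18}·(-1)^0·(+1)^2 = +1.
v=2: v_2(a)=-5, v_2(b)=0; units ≡ 7, 1 (mod 8); ε·ε+αω+βω = 1·0+-5·0+0·0 ≡ 0  ⇒  (a,b)_2 = +1.
v=∞: 71630 > 0 and -494247 < 0  ⇒  (a,b)_∞ = +1.
v=29: a=29^1·(≡20), b=29^1·(≡4) mod 29; (20|29)=+1, (4|29)=+1; (−1)^{1·1·14}·(+1)^1·(+1)^1 = +1.
Ram(71630, -494247) = {3, 5}; no ℚ_3-point on the conic.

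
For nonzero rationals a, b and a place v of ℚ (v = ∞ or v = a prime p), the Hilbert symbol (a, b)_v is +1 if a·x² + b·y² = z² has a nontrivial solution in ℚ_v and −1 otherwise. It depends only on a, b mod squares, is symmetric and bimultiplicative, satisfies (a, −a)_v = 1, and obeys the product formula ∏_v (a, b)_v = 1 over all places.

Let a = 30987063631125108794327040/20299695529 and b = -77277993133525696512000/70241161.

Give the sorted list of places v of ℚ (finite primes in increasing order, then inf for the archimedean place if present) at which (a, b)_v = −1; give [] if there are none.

(a, b) ≡ (65, -1155) mod (ℚ^×)²; places V = {2, 3, 5, 7, 11, 13, 17, 19, 29, ∞}.
(a,b)_11: α=4, u≡8; β=3, v≡3 (mod 11); (8|11)=-1, (3|11)=+1; sign (−1)^0·-1^3·+1^4 = -1.
(a,b)_5: α=1, u≡2; β=3, v≡4 (mod 5); (2|5)=-1, (4|5)=+1; sign (−1)^0·-1^3·+1^1 = -1.
(a,b)_19: α=0, u≡10; β=2, v≡6 (mod 19); (10|19)=-1, (6|19)=+1; sign (−1)^0·-1^2·+1^0 = +1.
(a,b)_∞: sgn(65)=+, sgn(-1155)=−, so +1.
(a,b)_17: α=-6, u≡12; β=-4, v≡1 (mod 17); (12|17)=-1, (1|17)=+1; sign (−1)^0·-1^-4·+1^-6 = +1.
(a,b)_7: α=4, u≡2; β=5, v≡6 (mod 7); (2|7)=+1, (6|7)=-1; sign (−1)^0·+1^5·-1^4 = +1.
(a,b)_3: α=14, u≡2; β=3, v≡2 (mod 3); (2|3)=-1, (2|3)=-1; sign (−1)^0·-1^3·-1^14 = -1.
(a,b)_29: α=-2, u≡20; β=-2, v≡1 (mod 29); (20|29)=+1, (1|29)=+1; sign (−1)^0·+1^-2·+1^-2 = +1.
(a,b)_2: α=24, β=24; u≡1, v≡5 (mod 8); ε(u)ε(v)=0·0, αω(v)=24·1, βω(u)=24·0; sum ≡ 0  ⇒  +1.
(a,b)_13: α=3, u≡5; β=2, v≡11 (mod 13); (5|13)=-1, (11|13)=-1; sign (−1)^0·-1^2·-1^3 = -1.
Ram(65, -1155) = {3, 5, 11, 13}; no ℚ_3-point on the conic.

[3, 5, 11, 13]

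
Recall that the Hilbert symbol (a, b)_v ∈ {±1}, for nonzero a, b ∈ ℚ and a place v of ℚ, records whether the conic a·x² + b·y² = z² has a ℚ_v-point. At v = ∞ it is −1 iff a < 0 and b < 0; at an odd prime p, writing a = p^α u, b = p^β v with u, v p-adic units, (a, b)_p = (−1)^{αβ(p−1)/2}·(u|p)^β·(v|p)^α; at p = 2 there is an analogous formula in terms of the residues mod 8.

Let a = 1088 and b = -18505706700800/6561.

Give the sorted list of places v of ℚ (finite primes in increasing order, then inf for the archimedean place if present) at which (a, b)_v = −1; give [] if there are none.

(a, b) ≡ (17, -323) mod (ℚ^×)²; places V = {2, 3, 5, 11, 17, 19, ∞}.
(a,b)_2: α=6, β=16; u≡1, v≡5 (mod 8); ε(u)ε(v)=0·0, αω(v)=6·1, βω(u)=16·0; sum ≡ 0  ⇒  +1.
(a,b)_17: α=1, u≡13; β=3, v≡15 (mod 17); (13|17)=+1, (15|17)=+1; sign (−1)^0·+1^3·+1^1 = +1.
(a,b)_∞: sgn(17)=+, sgn(-323)=−, so +1.
(a,b)_19: α=0, u≡5; β=1, v≡14 (mod 19); (5|19)=+1, (14|19)=-1; sign (−1)^0·+1^1·-1^0 = +1.
(a,b)_5: α=0, u≡3; β=2, v≡3 (mod 5); (3|5)=-1, (3|5)=-1; sign (−1)^0·-1^2·-1^0 = +1.
(a,b)_11: α=0, u≡10; β=2, v≡10 (mod 11); (10|11)=-1, (10|11)=-1; sign (−1)^0·-1^2·-1^0 = +1.
(a,b)_3: α=0, u≡2; β=-8, v≡1 (mod 3); (2|3)=-1, (1|3)=+1; sign (−1)^0·-1^-8·+1^0 = +1.
Every local symbol is +1, so the conic 17·x² + -323·y² = z² has ℚ_v-points for all v and hence a ℚ-point; (a, b / ℚ) ≅ M_2(ℚ).

[]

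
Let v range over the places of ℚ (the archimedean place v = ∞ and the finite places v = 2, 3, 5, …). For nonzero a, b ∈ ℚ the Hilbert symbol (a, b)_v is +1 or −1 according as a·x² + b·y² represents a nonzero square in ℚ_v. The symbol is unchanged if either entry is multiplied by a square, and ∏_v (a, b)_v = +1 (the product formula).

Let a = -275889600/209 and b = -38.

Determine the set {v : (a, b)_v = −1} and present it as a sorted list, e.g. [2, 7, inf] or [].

Mod squares: a ≡ -81719, b ≡ -38. Check v ∈ {∞, 2, 3, 5, 7, 11, 17, 19, 23}.
v=5: a=5^2·(≡4), b=5^0·(≡2) mod 5; (4|5)=+1, (2|5)=-1; (−1)^{2·0·2}·(+1)^0·(-1)^2 = +1.
v=23: a=23^1·(≡18), b=23^0·(≡8) mod 23; (18|23)=+1, (8|23)=+1; (−1)^{1·0·11}·(+1)^0·(+1)^1 = +1.
v=3: a=3^2·(≡1), b=3^0·(≡1) mod 3; (1|3)=+1, (1|3)=+1; (−1)^{2·0·1}·(+1)^0·(+1)^2 = +1.
v=11: a=11^-1·(≡10), b=11^0·(≡6) mod 11; (10|11)=-1, (6|11)=-1; (−1)^{-1·0·5}·(-1)^0·(-1)^-1 = -1.
v=∞: -81719 < 0 and -38 < 0  ⇒  (a,b)_∞ = -1.
v=17: a=17^1·(≡16), b=17^0·(≡13) mod 17; (16|17)=+1, (13|17)=+1; (−1)^{1·0·8}·(+1)^0·(+1)^1 = +1.
v=2: v_2(a)=6, v_2(b)=1; units ≡ 1, 5 (mod 8); ε·ε+αω+βω = 0·0+6·1+1·0 ≡ 0  ⇒  (a,b)_2 = +1.
v=19: a=19^-1·(≡3), b=19^1·(≡17) mod 19; (3|19)=-1, (17|19)=+1; (−1)^{-1·1·9}·(-1)^1·(+1)^-1 = +1.
v=7: a=7^2·(≡6), b=7^0·(≡4) mod 7; (6|7)=-1, (4|7)=+1; (−1)^{2·0·3}·(-1)^0·(+1)^2 = +1.
(-81719, -38 / ℚ) ramifies at {11, ∞}: a division algebra.

[11, inf]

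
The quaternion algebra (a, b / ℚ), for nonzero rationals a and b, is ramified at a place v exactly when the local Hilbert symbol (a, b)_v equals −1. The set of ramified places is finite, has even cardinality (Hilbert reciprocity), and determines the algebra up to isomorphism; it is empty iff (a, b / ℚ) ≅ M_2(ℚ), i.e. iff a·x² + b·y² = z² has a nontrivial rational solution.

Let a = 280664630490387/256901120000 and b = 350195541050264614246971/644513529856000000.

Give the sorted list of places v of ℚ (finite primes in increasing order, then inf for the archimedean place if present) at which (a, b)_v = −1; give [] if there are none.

[3, 11]

(a, b) ≡ (6, 11) mod (ℚ^×)²; places V = {2, 3, 5, 7, 11, 13, 43, ∞}.
(a,b)_5: α=-4, u≡1; β=-6, v≡4 (mod 5); (1|5)=+1, (4|5)=+1; sign (−1)^0·+1^-6·+1^-4 = +1.
(a,b)_7: α=-2, u≡3; β=-4, v≡1 (mod 7); (3|7)=-1, (1|7)=+1; sign (−1)^0·-1^-4·+1^-2 = +1.
(a,b)_13: α=4, u≡6; β=6, v≡11 (mod 13); (6|13)=-1, (11|13)=-1; sign (−1)^0·-1^6·-1^4 = +1.
(a,b)_3: α=1, u≡2; β=2, v≡2 (mod 3); (2|3)=-1, (2|3)=-1; sign (−1)^0·-1^2·-1^1 = -1.
(a,b)_2: α=-23, β=-34; u≡3, v≡3 (mod 8); ε(u)ε(v)=1·1, αω(v)=-23·1, βω(u)=-34·1; sum ≡ 0  ⇒  +1.
(a,b)_11: α=6, u≡6; β=9, v≡9 (mod 11); (6|11)=-1, (9|11)=+1; sign (−1)^0·-1^9·+1^6 = -1.
(a,b)_43: α=2, u≡40; β=4, v≡4 (mod 43); (40|43)=+1, (4|43)=+1; sign (−1)^0·+1^4·+1^2 = +1.
(a,b)_∞: sgn(6)=+, sgn(11)=+, so +1.
|Ram(6, 11)| = 2, even; anisotropic at {3, 11}.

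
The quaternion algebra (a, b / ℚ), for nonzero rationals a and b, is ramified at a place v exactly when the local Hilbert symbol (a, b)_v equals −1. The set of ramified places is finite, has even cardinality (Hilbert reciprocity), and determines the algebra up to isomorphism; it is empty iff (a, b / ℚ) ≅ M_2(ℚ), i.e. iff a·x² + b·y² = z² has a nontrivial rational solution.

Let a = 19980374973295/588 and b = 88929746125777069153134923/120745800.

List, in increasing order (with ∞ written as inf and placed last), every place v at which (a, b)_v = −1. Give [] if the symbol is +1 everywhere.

[2, 19]

Mod squares: a ≡ 13485, b ≡ 14326. Check v ∈ {∞, 2, 3, 5, 7, 11, 13, 19, 29, 31, 37}.
v=2: v_2(a)=-2, v_2(b)=-3; units ≡ 5, 3 (mod 8); ε·ε+αω+βω = 0·1+-2·1+-3·1 ≡ 1  ⇒  (a,b)_2 = -1.
v=13: a=13^0·(≡3), b=13^5·(≡12) mod 13; (3|13)=+1, (12|13)=+1; (−1)^{0·5·6}·(+1)^5·(+1)^0 = +1.
v=11: a=11^4·(≡8), b=11^6·(≡9) mod 11; (8|11)=-1, (9|11)=+1; (−1)^{4·6·5}·(-1)^6·(+1)^4 = +1.
v=19: a=19^2·(≡3), b=19^3·(≡3) mod 19; (3|19)=-1, (3|19)=-1; (−1)^{2·3·9}·(-1)^3·(-1)^2 = -1.
v=∞: 13485 > 0 and 14326 > 0  ⇒  (a,b)_∞ = +1.
v=5: a=5^1·(≡3), b=5^-2·(≡4) mod 5; (3|5)=-1, (4|5)=+1; (−1)^{1·-2·2}·(-1)^-2·(+1)^1 = +1.
v=31: a=31^1·(≡8), b=31^2·(≡1) mod 31; (8|31)=+1, (1|31)=+1; (−1)^{1·2·15}·(+1)^2·(+1)^1 = +1.
v=3: a=3^-1·(≡1), b=3^-2·(≡1) mod 3; (1|3)=+1, (1|3)=+1; (−1)^{-1·-2·1}·(+1)^-2·(+1)^-1 = +1.
v=29: a=29^3·(≡22), b=29^5·(≡28) mod 29; (22|29)=+1, (28|29)=+1; (−1)^{3·5·14}·(+1)^5·(+1)^3 = +1.
v=37: a=37^0·(≡15), b=37^-2·(≡25) mod 37; (15|37)=-1, (25|37)=+1; (−1)^{0·-2·18}·(-1)^-2·(+1)^0 = +1.
v=7: a=7^-2·(≡6), b=7^-2·(≡4) mod 7; (6|7)=-1, (4|7)=+1; (−1)^{-2·-2·3}·(-1)^-2·(+1)^-2 = +1.
(13485, 14326 / ℚ) ramifies at {2, 19}: a division algebra.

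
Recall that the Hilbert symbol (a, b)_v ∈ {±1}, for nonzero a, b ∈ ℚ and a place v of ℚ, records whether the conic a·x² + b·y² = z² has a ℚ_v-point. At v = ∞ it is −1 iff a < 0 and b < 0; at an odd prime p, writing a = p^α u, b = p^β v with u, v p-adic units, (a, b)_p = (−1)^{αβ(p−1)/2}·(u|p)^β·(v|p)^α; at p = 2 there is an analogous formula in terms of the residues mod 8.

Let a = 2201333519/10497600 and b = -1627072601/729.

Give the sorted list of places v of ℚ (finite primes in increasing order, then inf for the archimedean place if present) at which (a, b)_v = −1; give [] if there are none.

(a, b) ≡ (119, -161) mod (ℚ^×)²; places V = {2, 3, 5, 7, 11, 17, 23, ∞}.
(a,b)_7: α=1, u≡6; β=1, v≡5 (mod 7); (6|7)=-1, (5|7)=-1; sign (−1)^1·-1^1·-1^1 = -1.
(a,b)_5: α=-2, u≡1; β=0, v≡1 (mod 5); (1|5)=+1, (1|5)=+1; sign (−1)^0·+1^0·+1^-2 = +1.
(a,b)_∞: sgn(119)=+, sgn(-161)=−, so +1.
(a,b)_17: α=3, u≡3; β=4, v≡8 (mod 17); (3|17)=-1, (8|17)=+1; sign (−1)^0·-1^4·+1^3 = +1.
(a,b)_23: α=2, u≡4; β=1, v≡2 (mod 23); (4|23)=+1, (2|23)=+1; sign (−1)^0·+1^1·+1^2 = +1.
(a,b)_11: α=2, u≡9; β=2, v≡1 (mod 11); (9|11)=+1, (1|11)=+1; sign (−1)^0·+1^2·+1^2 = +1.
(a,b)_2: α=-6, β=0; u≡7, v≡7 (mod 8); ε(u)ε(v)=1·1, αω(v)=-6·0, βω(u)=0·0; sum ≡ 1  ⇒  -1.
(a,b)_3: α=-8, u≡2; β=-6, v≡1 (mod 3); (2|3)=-1, (1|3)=+1; sign (−1)^0·-1^-6·+1^-8 = +1.
Ram(119, -161) = {2, 7}; no ℚ_2-point on the conic.

[2, 7]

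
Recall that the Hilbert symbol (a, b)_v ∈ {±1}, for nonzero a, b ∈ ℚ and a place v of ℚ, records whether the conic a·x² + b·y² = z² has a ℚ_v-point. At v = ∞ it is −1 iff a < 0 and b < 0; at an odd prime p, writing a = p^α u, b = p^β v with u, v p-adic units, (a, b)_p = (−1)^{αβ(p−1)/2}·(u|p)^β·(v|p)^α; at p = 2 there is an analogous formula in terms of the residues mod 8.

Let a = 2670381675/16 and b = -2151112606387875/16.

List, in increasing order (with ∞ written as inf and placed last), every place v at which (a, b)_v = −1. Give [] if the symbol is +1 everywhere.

[5, 17]

(a, b) ≡ (3, -3315) mod (ℚ^×)²; places V = {2, 3, 5, 13, 17, ∞}.
(a,b)_∞: sgn(3)=+, sgn(-3315)=−, so +1.
(a,b)_3: α=7, u≡1; β=13, v≡2 (mod 3); (1|3)=+1, (2|3)=-1; sign (−1)^1·+1^13·-1^7 = +1.
(a,b)_2: α=-4, β=-4; u≡3, v≡5 (mod 8); ε(u)ε(v)=1·0, αω(v)=-4·1, βω(u)=-4·1; sum ≡ 0  ⇒  +1.
(a,b)_17: α=2, u≡3; β=3, v≡16 (mod 17); (3|17)=-1, (16|17)=+1; sign (−1)^0·-1^3·+1^2 = -1.
(a,b)_13: α=2, u≡10; β=3, v≡8 (mod 13); (10|13)=+1, (8|13)=-1; sign (−1)^0·+1^3·-1^2 = +1.
(a,b)_5: α=2, u≡2; β=3, v≡2 (mod 5); (2|5)=-1, (2|5)=-1; sign (−1)^0·-1^3·-1^2 = -1.
Ram(3, -3315) = {5, 17}; no ℚ_5-point on the conic.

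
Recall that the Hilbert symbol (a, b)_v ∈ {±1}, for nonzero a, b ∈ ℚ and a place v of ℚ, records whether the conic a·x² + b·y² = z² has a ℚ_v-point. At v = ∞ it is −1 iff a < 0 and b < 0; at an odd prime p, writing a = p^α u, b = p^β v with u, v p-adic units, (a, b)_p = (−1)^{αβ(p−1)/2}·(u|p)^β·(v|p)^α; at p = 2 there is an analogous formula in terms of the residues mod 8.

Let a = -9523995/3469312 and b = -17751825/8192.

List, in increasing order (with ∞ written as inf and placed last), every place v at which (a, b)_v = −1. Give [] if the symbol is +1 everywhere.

Mod squares: a ≡ -1365, b ≡ -546. Check v ∈ {∞, 2, 3, 5, 7, 11, 13, 17}.
v=11: a=11^-2·(≡6), b=11^0·(≡1) mod 11; (6|11)=-1, (1|11)=+1; (−1)^{-2·0·5}·(-1)^0·(+1)^-2 = +1.
v=7: a=7^-1·(≡1), b=7^1·(≡3) mod 7; (1|7)=+1, (3|7)=-1; (−1)^{-1·1·3}·(+1)^1·(-1)^-1 = +1.
v=13: a=13^3·(≡10), b=13^1·(≡4) mod 13; (10|13)=+1, (4|13)=+1; (−1)^{3·1·6}·(+1)^1·(+1)^3 = +1.
v=2: v_2(a)=-12, v_2(b)=-13; units ≡ 3, 7 (mod 8); ε·ε+αω+βω = 1·1+-12·0+-13·1 ≡ 0  ⇒  (a,b)_2 = +1.
v=∞: -1365 < 0 and -546 < 0  ⇒  (a,b)_∞ = -1.
v=3: a=3^1·(≡1), b=3^3·(≡1) mod 3; (1|3)=+1, (1|3)=+1; (−1)^{1·3·1}·(+1)^3·(+1)^1 = -1.
v=17: a=17^2·(≡14), b=17^2·(≡2) mod 17; (14|17)=-1, (2|17)=+1; (−1)^{2·2·8}·(-1)^2·(+1)^2 = +1.
v=5: a=5^1·(≡3), b=5^2·(≡1) mod 5; (3|5)=-1, (1|5)=+1; (−1)^{1·2·2}·(-1)^2·(+1)^1 = +1.
|Ram(-1365, -546)| = 2, even; anisotropic at {3, ∞}.

[3, inf]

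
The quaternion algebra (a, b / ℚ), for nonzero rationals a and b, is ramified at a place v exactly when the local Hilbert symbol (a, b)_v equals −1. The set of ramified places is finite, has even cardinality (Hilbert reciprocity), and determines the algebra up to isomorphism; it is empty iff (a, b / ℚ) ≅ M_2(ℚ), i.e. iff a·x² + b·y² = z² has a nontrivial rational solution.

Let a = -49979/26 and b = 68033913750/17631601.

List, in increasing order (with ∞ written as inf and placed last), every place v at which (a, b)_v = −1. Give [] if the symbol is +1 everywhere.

(a, b) ≡ (-1299454, 99958) mod (ℚ^×)²; places V = {2, 3, 5, 11, 13, 17, 19, 23, 41, 53, ∞}.
(a,b)_53: α=1, u≡31; β=1, v≡48 (mod 53); (31|53)=-1, (48|53)=-1; sign (−1)^0·-1^1·-1^1 = +1.
(a,b)_5: α=0, u≡1; β=4, v≡2 (mod 5); (1|5)=+1, (2|5)=-1; sign (−1)^0·+1^4·-1^0 = +1.
(a,b)_23: α=1, u≡4; β=1, v≡19 (mod 23); (4|23)=+1, (19|23)=-1; sign (−1)^1·+1^1·-1^1 = +1.
(a,b)_3: α=0, u≡2; β=2, v≡1 (mod 3); (2|3)=-1, (1|3)=+1; sign (−1)^0·-1^2·+1^0 = +1.
(a,b)_2: α=-1, β=1; u≡1, v≡3 (mod 8); ε(u)ε(v)=0·1, αω(v)=-1·1, βω(u)=1·0; sum ≡ 1  ⇒  -1.
(a,b)_11: α=0, u≡4; β=2, v≡9 (mod 11); (4|11)=+1, (9|11)=+1; sign (−1)^0·+1^2·+1^0 = +1.
(a,b)_∞: sgn(-1299454)=−, sgn(99958)=+, so +1.
(a,b)_41: α=1, u≡2; β=1, v≡12 (mod 41); (2|41)=+1, (12|41)=-1; sign (−1)^0·+1^1·-1^1 = -1.
(a,b)_13: α=-1, u≡3; β=-2, v≡9 (mod 13); (3|13)=+1, (9|13)=+1; sign (−1)^0·+1^-2·+1^-1 = +1.
(a,b)_17: α=0, u≡2; β=-2, v≡15 (mod 17); (2|17)=+1, (15|17)=+1; sign (−1)^0·+1^-2·+1^0 = +1.
(a,b)_19: α=0, u≡15; β=-2, v≡8 (mod 19); (15|19)=-1, (8|19)=-1; sign (−1)^0·-1^-2·-1^0 = +1.
|Ram(-1299454, 99958)| = 2, even; anisotropic at {2, 41}.

[2, 41]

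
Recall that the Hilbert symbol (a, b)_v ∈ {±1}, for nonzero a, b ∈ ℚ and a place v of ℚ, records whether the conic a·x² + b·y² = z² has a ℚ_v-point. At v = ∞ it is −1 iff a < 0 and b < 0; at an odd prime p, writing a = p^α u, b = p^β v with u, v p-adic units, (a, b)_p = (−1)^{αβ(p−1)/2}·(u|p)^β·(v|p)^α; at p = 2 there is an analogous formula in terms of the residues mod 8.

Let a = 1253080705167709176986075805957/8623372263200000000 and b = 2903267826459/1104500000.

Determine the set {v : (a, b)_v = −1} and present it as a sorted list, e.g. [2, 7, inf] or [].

(a, b) ≡ (15834, 364182) mod (ℚ^×)²; places V = {2, 3, 5, 7, 11, 13, 23, 29, 47, ∞}.
(a,b)_29: α=3, u≡28; β=1, v≡1 (mod 29); (28|29)=+1, (1|29)=+1; sign (−1)^0·+1^1·+1^3 = +1.
(a,b)_7: α=3, u≡4; β=1, v≡1 (mod 7); (4|7)=+1, (1|7)=+1; sign (−1)^1·+1^1·+1^3 = -1.
(a,b)_∞: sgn(15834)=+, sgn(364182)=+, so +1.
(a,b)_47: α=-6, u≡27; β=-2, v≡44 (mod 47); (27|47)=+1, (44|47)=-1; sign (−1)^0·+1^-2·-1^-6 = +1.
(a,b)_2: α=-11, β=-5; u≡5, v≡3 (mod 8); ε(u)ε(v)=0·1, αω(v)=-11·1, βω(u)=-5·1; sum ≡ 0  ⇒  +1.
(a,b)_23: α=2, u≡11; β=1, v≡20 (mod 23); (11|23)=-1, (20|23)=-1; sign (−1)^0·-1^1·-1^2 = -1.
(a,b)_3: α=5, u≡1; β=3, v≡2 (mod 3); (1|3)=+1, (2|3)=-1; sign (−1)^1·+1^3·-1^5 = +1.
(a,b)_5: α=-8, u≡1; β=-6, v≡3 (mod 5); (1|5)=+1, (3|5)=-1; sign (−1)^0·+1^-6·-1^-8 = +1.
(a,b)_13: α=5, u≡9; β=1, v≡4 (mod 13); (9|13)=+1, (4|13)=+1; sign (−1)^0·+1^1·+1^5 = +1.
(a,b)_11: α=12, u≡9; β=6, v≡5 (mod 11); (9|11)=+1, (5|11)=+1; sign (−1)^0·+1^6·+1^12 = +1.
|Ram(15834, 364182)| = 2, even; anisotropic at {7, 23}.

[7, 23]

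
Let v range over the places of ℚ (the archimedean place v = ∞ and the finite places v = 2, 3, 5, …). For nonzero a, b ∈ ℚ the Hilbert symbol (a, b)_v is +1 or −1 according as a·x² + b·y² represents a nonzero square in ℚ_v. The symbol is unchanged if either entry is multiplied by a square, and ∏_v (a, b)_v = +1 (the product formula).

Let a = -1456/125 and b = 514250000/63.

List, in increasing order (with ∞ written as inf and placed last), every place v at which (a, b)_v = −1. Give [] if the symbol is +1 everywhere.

[7, 13]

Mod squares: a ≡ -455, b ≡ 119. Check v ∈ {∞, 2, 3, 5, 7, 11, 13, 17}.
v=11: a=11^0·(≡10), b=11^2·(≡5) mod 11; (10|11)=-1, (5|11)=+1; (−1)^{0·2·5}·(-1)^2·(+1)^0 = +1.
v=5: a=5^-3·(≡4), b=5^6·(≡4) mod 5; (4|5)=+1, (4|5)=+1; (−1)^{-3·6·2}·(+1)^6·(+1)^-3 = +1.
v=13: a=13^1·(≡12), b=13^0·(≡11) mod 13; (12|13)=+1, (11|13)=-1; (−1)^{1·0·6}·(+1)^0·(-1)^1 = -1.
v=3: a=3^0·(≡1), b=3^-2·(≡2) mod 3; (1|3)=+1, (2|3)=-1; (−1)^{0·-2·1}·(+1)^-2·(-1)^0 = +1.
v=2: v_2(a)=4, v_2(b)=4; units ≡ 1, 7 (mod 8); ε·ε+αω+βω = 0·1+4·0+4·0 ≡ 0  ⇒  (a,b)_2 = +1.
v=7: a=7^1·(≡5), b=7^-1·(≡6) mod 7; (5|7)=-1, (6|7)=-1; (−1)^{1·-1·3}·(-1)^-1·(-1)^1 = -1.
v=∞: -455 < 0 and 119 > 0  ⇒  (a,b)_∞ = +1.
v=17: a=17^0·(≡1), b=17^1·(≡11) mod 17; (1|17)=+1, (11|17)=-1; (−1)^{0·1·8}·(+1)^1·(-1)^0 = +1.
Ram(-455, 119) = {7, 13}; no ℚ_7-point on the conic.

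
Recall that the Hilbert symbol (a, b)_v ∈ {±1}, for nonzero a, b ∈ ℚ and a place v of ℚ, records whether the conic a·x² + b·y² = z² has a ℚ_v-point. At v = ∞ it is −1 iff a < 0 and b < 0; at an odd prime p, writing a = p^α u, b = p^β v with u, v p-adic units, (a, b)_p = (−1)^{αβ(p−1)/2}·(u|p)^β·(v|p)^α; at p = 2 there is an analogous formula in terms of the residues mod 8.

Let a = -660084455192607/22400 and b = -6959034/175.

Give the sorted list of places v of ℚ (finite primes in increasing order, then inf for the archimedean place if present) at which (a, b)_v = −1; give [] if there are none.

[2, 17, 37, inf]

(a, b) ≡ (-1028854722, -66822) mod (ℚ^×)²; places V = {2, 3, 5, 7, 17, 23, 31, 37, 43, 47, ∞}.
(a,b)_7: α=-1, u≡3; β=-1, v≡4 (mod 7); (3|7)=-1, (4|7)=+1; sign (−1)^1·-1^-1·+1^-1 = +1.
(a,b)_37: α=2, u≡14; β=1, v≡27 (mod 37); (14|37)=-1, (27|37)=+1; sign (−1)^0·-1^1·+1^2 = -1.
(a,b)_∞: sgn(-1028854722)=−, sgn(-66822)=−, so -1.
(a,b)_2: α=-7, β=1; u≡7, v≡5 (mod 8); ε(u)ε(v)=1·0, αω(v)=-7·1, βω(u)=1·0; sum ≡ 1  ⇒  -1.
(a,b)_43: α=1, u≡17; β=1, v≡19 (mod 43); (17|43)=+1, (19|43)=-1; sign (−1)^1·+1^1·-1^1 = +1.
(a,b)_31: α=1, u≡22; β=0, v≡14 (mod 31); (22|31)=-1, (14|31)=+1; sign (−1)^0·-1^0·+1^1 = +1.
(a,b)_3: α=9, u≡2; β=7, v≡1 (mod 3); (2|3)=-1, (1|3)=+1; sign (−1)^1·-1^7·+1^9 = +1.
(a,b)_17: α=1, u≡8; β=0, v≡7 (mod 17); (8|17)=+1, (7|17)=-1; sign (−1)^0·+1^0·-1^1 = -1.
(a,b)_47: α=1, u≡16; β=0, v≡2 (mod 47); (16|47)=+1, (2|47)=+1; sign (−1)^0·+1^0·+1^1 = +1.
(a,b)_5: α=-2, u≡3; β=-2, v≡3 (mod 5); (3|5)=-1, (3|5)=-1; sign (−1)^0·-1^-2·-1^-2 = +1.
(a,b)_23: α=1, u≡4; β=0, v≡12 (mod 23); (4|23)=+1, (12|23)=+1; sign (−1)^0·+1^0·+1^1 = +1.
|Ram(-1028854722, -66822)| = 4, even; anisotropic at {2, 17, 37, ∞}.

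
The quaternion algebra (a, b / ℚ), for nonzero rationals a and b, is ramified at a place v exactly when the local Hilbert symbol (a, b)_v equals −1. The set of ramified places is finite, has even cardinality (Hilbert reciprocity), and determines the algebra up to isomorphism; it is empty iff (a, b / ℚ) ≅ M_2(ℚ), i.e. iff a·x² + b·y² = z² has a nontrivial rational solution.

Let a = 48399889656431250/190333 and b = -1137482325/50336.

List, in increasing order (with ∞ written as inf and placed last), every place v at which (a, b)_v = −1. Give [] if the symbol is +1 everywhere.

Mod squares: a ≡ 2730, b ≡ -9282. Check v ∈ {∞, 2, 3, 5, 7, 11, 13, 17}.
v=11: a=11^-4·(≡7), b=11^-2·(≡6) mod 11; (7|11)=-1, (6|11)=-1; (−1)^{-4·-2·5}·(-1)^-2·(-1)^-4 = +1.
v=17: a=17^2·(≡7), b=17^3·(≡2) mod 17; (7|17)=-1, (2|17)=+1; (−1)^{2·3·8}·(-1)^3·(+1)^2 = -1.
v=2: v_2(a)=1, v_2(b)=-5; units ≡ 5, 7 (mod 8); ε·ε+αω+βω = 0·1+1·0+-5·1 ≡ 1  ⇒  (a,b)_2 = -1.
v=7: a=7^5·(≡5), b=7^3·(≡4) mod 7; (5|7)=-1, (4|7)=+1; (−1)^{5·3·3}·(-1)^3·(+1)^5 = +1.
v=5: a=5^5·(≡1), b=5^2·(≡2) mod 5; (1|5)=+1, (2|5)=-1; (−1)^{5·2·2}·(+1)^2·(-1)^5 = -1.
v=∞: 2730 > 0 and -9282 < 0  ⇒  (a,b)_∞ = +1.
v=3: a=3^13·(≡1), b=3^3·(≡2) mod 3; (1|3)=+1, (2|3)=-1; (−1)^{13·3·1}·(+1)^3·(-1)^13 = +1.
v=13: a=13^-1·(≡5), b=13^-1·(≡9) mod 13; (5|13)=-1, (9|13)=+1; (−1)^{-1·-1·6}·(-1)^-1·(+1)^-1 = -1.
Ram(2730, -9282) = {2, 5, 13, 17}; no ℚ_2-point on the conic.

[2, 5, 13, 17]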